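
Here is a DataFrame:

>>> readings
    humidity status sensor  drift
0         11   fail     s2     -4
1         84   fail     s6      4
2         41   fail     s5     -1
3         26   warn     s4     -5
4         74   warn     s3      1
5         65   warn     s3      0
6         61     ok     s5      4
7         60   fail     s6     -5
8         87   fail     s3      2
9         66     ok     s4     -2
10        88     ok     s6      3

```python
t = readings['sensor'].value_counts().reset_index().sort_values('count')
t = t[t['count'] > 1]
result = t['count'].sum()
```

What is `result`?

10

value_counts of sensor:
sensor
s6    3
s3    3
s5    2
s4    2
s2    1
Name: count, dtype: int64
reset_index():
  sensor  count
0     s6      3
1     s3      3
2     s5      2
3     s4      2
4     s2      1
sort by count:
  sensor  count
4     s2      1
2     s5      2
3     s4      2
0     s6      3
1     s3      3
filter rows where count > 1:
  sensor  count
2     s5      2
3     s4      2
0     s6      3
1     s3      3
So sum() = 10.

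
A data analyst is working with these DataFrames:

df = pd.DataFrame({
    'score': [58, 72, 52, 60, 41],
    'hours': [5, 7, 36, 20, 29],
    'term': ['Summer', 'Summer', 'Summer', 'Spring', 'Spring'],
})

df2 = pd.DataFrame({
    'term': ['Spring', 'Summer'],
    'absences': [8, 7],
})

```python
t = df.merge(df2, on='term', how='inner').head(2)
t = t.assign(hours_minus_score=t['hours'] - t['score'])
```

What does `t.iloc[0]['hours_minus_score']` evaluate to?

-53

merge on 'term' (how='inner') → 5 rows:
   score  hours    term  absences
0     58      5  Summer         7
1     72      7  Summer         7
2     52     36  Summer         7
3     60     20  Spring         8
4     41     29  Spring         8
take first 2 rows:
   score  hours    term  absences
0     58      5  Summer         7
1     72      7  Summer         7
add column hours_minus_score = t['hours'] - t['score']:
   score  hours    term  absences  hours_minus_score
0     58      5  Summer         7                -53
1     72      7  Summer         7                -65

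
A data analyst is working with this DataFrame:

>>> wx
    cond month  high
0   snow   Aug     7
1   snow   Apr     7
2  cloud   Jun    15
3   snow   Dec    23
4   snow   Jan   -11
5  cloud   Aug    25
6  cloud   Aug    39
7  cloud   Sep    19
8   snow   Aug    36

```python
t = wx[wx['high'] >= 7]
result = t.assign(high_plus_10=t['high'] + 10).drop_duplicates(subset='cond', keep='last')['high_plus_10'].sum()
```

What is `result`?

75

filter rows where high >= 7:
    cond month  high
0   snow   Aug     7
1   snow   Apr     7
2  cloud   Jun    15
3   snow   Dec    23
5  cloud   Aug    25
6  cloud   Aug    39
7  cloud   Sep    19
8   snow   Aug    36
add column high_plus_10 = t['high'] + 10:
    cond month  high  high_plus_10
0   snow   Aug     7            17
1   snow   Apr     7            17
2  cloud   Jun    15            25
3   snow   Dec    23            33
5  cloud   Aug    25            35
6  cloud   Aug    39            49
7  cloud   Sep    19            29
8   snow   Aug    36            46
drop duplicate cond (keep=last):
    cond month  high  high_plus_10
7  cloud   Sep    19            29
8   snow   Aug    36            46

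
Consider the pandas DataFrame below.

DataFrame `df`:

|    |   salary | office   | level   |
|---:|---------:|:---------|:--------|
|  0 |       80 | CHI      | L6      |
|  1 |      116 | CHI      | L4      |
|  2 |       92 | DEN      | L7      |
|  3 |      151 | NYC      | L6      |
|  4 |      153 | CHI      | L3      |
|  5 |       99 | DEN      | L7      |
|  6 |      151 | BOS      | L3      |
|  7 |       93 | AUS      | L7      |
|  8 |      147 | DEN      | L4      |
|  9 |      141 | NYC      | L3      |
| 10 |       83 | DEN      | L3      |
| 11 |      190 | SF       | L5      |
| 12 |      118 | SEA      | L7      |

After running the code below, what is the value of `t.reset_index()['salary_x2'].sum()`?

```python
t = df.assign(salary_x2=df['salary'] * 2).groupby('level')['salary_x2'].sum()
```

add column salary_x2 = df['salary'] * 2:
    salary office level  salary_x2
0       80    CHI    L6        160
1      116    CHI    L4        232
2       92    DEN    L7        184
3      151    NYC    L6        302
4      153    CHI    L3        306
5       99    DEN    L7        198
6      151    BOS    L3        302
7       93    AUS    L7        186
8      147    DEN    L4        294
9      141    NYC    L3        282
10      83    DEN    L3        166
11     190     SF    L5        380
12     118    SEA    L7        236
group by level, sum of salary_x2:
level
L3    1056
L4     526
L5     380
L6     462
L7     804
Name: salary_x2, dtype: int64
reset_index():
  level  salary_x2
0    L3       1056
1    L4        526
2    L5        380
3    L6        462
4    L7        804
Hence 3228.

3228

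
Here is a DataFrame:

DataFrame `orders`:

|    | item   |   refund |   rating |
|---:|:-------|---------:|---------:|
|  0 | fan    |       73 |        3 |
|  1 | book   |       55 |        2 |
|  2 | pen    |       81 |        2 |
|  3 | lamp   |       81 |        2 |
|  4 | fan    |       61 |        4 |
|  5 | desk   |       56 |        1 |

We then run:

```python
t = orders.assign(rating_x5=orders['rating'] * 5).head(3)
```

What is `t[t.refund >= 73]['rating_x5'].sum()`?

25

add column rating_x5 = orders['rating'] * 5:
   item  refund  rating  rating_x5
0   fan      73       3         15
1  book      55       2         10
2   pen      81       2         10
3  lamp      81       2         10
4   fan      61       4         20
5  desk      56       1          5
take first 3 rows:
   item  refund  rating  rating_x5
0   fan      73       3         15
1  book      55       2         10
2   pen      81       2         10
filter rows where refund >= 73:
  item  refund  rating  rating_x5
0  fan      73       3         15
2  pen      81       2         10
Taking the sum of column 'rating_x5' gives 25.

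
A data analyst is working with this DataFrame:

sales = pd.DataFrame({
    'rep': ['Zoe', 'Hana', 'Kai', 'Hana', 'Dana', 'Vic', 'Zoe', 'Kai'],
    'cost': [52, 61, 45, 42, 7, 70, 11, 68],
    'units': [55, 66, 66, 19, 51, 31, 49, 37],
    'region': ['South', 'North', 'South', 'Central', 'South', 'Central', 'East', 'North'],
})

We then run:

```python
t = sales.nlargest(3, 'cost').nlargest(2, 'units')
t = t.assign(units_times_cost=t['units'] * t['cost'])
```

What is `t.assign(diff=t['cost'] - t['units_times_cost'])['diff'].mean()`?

take 3 rows with largest cost:
    rep  cost  units   region
5   Vic    70     31  Central
7   Kai    68     37    North
1  Hana    61     66    North
take 2 rows with largest units:
    rep  cost  units region
1  Hana    61     66  North
7   Kai    68     37  North
add column units_times_cost = t['units'] * t['cost']:
    rep  cost  units region  units_times_cost
1  Hana    61     66  North              4026
7   Kai    68     37  North              2516
add column diff = t['cost'] - t['units_times_cost']:
    rep  cost  units region  units_times_cost  diff
1  Hana    61     66  North              4026 -3965
7   Kai    68     37  North              2516 -2448
Reading off the mean of column 'diff', we get -3206.5.

-3206.5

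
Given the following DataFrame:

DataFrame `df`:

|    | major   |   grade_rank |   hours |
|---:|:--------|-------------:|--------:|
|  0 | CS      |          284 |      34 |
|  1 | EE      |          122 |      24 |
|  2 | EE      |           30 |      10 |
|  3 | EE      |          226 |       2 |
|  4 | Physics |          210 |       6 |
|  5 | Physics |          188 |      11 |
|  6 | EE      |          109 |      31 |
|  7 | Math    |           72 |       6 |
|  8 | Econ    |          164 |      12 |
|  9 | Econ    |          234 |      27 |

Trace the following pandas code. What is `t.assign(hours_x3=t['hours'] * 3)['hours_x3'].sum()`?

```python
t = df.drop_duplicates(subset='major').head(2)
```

174

drop duplicate major (keep=first):
     major  grade_rank  hours
0       CS         284     34
1       EE         122     24
4  Physics         210      6
7     Math          72      6
8     Econ         164     12
take first 2 rows:
  major  grade_rank  hours
0    CS         284     34
1    EE         122     24
add column hours_x3 = t['hours'] * 3:
  major  grade_rank  hours  hours_x3
0    CS         284     34       102
1    EE         122     24        72
So sum() = 174.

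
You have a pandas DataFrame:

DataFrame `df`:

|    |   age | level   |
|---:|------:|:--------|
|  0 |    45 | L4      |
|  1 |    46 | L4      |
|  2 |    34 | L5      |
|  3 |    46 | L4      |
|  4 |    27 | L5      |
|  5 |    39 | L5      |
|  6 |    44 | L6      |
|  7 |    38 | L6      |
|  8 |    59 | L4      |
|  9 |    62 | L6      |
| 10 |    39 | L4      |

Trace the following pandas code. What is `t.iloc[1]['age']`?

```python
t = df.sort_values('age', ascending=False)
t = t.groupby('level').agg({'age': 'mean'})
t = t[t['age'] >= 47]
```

48.0

sort by age descending:
    age level
9    62    L6
8    59    L4
1    46    L4
3    46    L4
0    45    L4
6    44    L6
5    39    L5
10   39    L4
7    38    L6
2    34    L5
4    27    L5
group by level, mean of age:
             age
level           
L4     47.000000
L5     33.333333
L6     48.000000
filter rows where age >= 47:
        age
level      
L4     47.0
L6     48.0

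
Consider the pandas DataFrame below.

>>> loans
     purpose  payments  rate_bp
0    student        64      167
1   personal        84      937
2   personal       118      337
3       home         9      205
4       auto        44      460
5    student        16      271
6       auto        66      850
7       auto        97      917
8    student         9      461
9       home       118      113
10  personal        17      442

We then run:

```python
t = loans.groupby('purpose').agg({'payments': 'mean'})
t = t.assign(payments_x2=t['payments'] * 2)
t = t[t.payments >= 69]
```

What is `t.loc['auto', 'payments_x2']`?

group by purpose, mean of payments:
           payments
purpose            
auto      69.000000
home      63.500000
personal  73.000000
student   29.666667
add column payments_x2 = t['payments'] * 2:
           payments  payments_x2
purpose                         
auto      69.000000   138.000000
home      63.500000   127.000000
personal  73.000000   146.000000
student   29.666667    59.333333
filter rows where payments >= 69:
          payments  payments_x2
purpose                        
auto          69.0        138.0
personal      73.0        146.0
So loc['auto', 'payments_x2'] = 138.0.

138.0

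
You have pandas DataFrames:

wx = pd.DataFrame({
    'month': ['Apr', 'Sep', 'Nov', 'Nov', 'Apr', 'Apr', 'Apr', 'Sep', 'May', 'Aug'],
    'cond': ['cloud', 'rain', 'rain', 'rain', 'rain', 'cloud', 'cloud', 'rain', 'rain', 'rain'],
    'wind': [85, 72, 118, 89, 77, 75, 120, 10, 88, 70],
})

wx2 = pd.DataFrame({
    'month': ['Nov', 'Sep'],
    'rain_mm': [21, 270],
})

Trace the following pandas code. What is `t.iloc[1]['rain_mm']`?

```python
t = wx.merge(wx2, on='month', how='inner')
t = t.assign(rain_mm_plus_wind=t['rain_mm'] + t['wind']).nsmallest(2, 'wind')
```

merge on 'month' (how='inner') → 4 rows:
  month  cond  wind  rain_mm
0   Sep  rain    72      270
1   Nov  rain   118       21
2   Nov  rain    89       21
3   Sep  rain    10      270
add column rain_mm_plus_wind = t['rain_mm'] + t['wind']:
  month  cond  wind  rain_mm  rain_mm_plus_wind
0   Sep  rain    72      270                342
1   Nov  rain   118       21                139
2   Nov  rain    89       21                110
3   Sep  rain    10      270                280
take 2 rows with smallest wind:
  month  cond  wind  rain_mm  rain_mm_plus_wind
3   Sep  rain    10      270                280
0   Sep  rain    72      270                342

270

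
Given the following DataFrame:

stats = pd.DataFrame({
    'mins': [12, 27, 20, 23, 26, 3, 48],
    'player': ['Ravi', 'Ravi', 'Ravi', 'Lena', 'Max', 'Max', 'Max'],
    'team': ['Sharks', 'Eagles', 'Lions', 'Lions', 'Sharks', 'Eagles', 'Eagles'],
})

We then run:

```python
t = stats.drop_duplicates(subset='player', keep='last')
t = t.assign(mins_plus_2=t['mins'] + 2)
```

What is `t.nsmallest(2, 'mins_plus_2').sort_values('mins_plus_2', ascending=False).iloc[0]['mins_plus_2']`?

25

drop duplicate player (keep=last):
   mins player    team
2    20   Ravi   Lions
3    23   Lena   Lions
6    48    Max  Eagles
add column mins_plus_2 = t['mins'] + 2:
   mins player    team  mins_plus_2
2    20   Ravi   Lions           22
3    23   Lena   Lions           25
6    48    Max  Eagles           50
take 2 rows with smallest mins_plus_2:
   mins player   team  mins_plus_2
2    20   Ravi  Lions           22
3    23   Lena  Lions           25
sort by mins_plus_2 descending:
   mins player   team  mins_plus_2
3    23   Lena  Lions           25
2    20   Ravi  Lions           22
So iloc[0]['mins_plus_2'] = 25.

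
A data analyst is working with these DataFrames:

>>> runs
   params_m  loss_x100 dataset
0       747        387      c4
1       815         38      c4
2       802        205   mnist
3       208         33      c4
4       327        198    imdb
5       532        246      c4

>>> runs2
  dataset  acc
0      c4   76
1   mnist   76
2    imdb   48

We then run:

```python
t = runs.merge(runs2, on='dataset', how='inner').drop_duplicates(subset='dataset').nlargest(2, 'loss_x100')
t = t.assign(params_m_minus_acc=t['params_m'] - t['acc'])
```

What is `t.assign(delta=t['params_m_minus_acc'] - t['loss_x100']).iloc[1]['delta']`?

521

merge on 'dataset' (how='inner') → 6 rows:
   params_m  loss_x100 dataset  acc
0       747        387      c4   76
1       815         38      c4   76
2       802        205   mnist   76
3       208         33      c4   76
4       327        198    imdb   48
5       532        246      c4   76
drop duplicate dataset (keep=first):
   params_m  loss_x100 dataset  acc
0       747        387      c4   76
2       802        205   mnist   76
4       327        198    imdb   48
take 2 rows with largest loss_x100:
   params_m  loss_x100 dataset  acc
0       747        387      c4   76
2       802        205   mnist   76
add column params_m_minus_acc = t['params_m'] - t['acc']:
   params_m  loss_x100 dataset  acc  params_m_minus_acc
0       747        387      c4   76                 671
2       802        205   mnist   76                 726
add column delta = t['params_m_minus_acc'] - t['loss_x100']:
   params_m  loss_x100 dataset  acc  params_m_minus_acc  delta
0       747        387      c4   76                 671    284
2       802        205   mnist   76                 726    521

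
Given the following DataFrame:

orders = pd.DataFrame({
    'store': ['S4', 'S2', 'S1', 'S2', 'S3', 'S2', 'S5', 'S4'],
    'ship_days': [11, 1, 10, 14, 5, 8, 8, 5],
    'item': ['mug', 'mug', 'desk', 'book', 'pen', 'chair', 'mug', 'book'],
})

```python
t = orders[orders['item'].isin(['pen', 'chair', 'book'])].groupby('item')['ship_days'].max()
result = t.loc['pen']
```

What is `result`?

5

filter rows where item in ['pen', 'chair', 'book']:
  store  ship_days   item
3    S2         14   book
4    S3          5    pen
5    S2          8  chair
7    S4          5   book
group by item, max of ship_days:
item
book     14
chair     8
pen       5
Name: ship_days, dtype: int64
The value at index 'pen' is 5.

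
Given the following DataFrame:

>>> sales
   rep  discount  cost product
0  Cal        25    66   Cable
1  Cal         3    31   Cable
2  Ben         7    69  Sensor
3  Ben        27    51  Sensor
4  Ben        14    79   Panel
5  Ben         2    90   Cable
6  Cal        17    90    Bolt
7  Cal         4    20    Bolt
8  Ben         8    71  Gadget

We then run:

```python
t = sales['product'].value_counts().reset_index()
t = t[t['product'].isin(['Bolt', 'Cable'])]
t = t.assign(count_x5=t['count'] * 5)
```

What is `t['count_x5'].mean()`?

12.5

value_counts of product:
product
Cable     3
Sensor    2
Bolt      2
Panel     1
Gadget    1
Name: count, dtype: int64
reset_index():
  product  count
0   Cable      3
1  Sensor      2
2    Bolt      2
3   Panel      1
4  Gadget      1
filter rows where product in ['Bolt', 'Cable']:
  product  count
0   Cable      3
2    Bolt      2
add column count_x5 = t['count'] * 5:
  product  count  count_x5
0   Cable      3        15
2    Bolt      2        10
Then the mean of column 'count_x5': 12.5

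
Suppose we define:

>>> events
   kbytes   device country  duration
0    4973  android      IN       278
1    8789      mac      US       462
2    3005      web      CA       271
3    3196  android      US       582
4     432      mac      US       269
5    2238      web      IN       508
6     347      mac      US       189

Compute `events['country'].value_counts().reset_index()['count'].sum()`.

value_counts of country:
country
US    4
IN    2
CA    1
Name: count, dtype: int64
reset_index():
  country  count
0      US      4
1      IN      2
2      CA      1

7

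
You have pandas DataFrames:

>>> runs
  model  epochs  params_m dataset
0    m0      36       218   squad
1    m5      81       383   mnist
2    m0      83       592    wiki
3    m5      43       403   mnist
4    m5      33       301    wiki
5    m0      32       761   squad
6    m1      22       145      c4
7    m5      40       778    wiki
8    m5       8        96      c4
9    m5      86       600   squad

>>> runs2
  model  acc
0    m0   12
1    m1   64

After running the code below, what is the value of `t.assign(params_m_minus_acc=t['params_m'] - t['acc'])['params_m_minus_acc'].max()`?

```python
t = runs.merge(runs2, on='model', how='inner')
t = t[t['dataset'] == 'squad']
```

merge on 'model' (how='inner') → 4 rows:
  model  epochs  params_m dataset  acc
0    m0      36       218   squad   12
1    m0      83       592    wiki   12
2    m0      32       761   squad   12
3    m1      22       145      c4   64
filter rows where dataset == 'squad':
  model  epochs  params_m dataset  acc
0    m0      36       218   squad   12
2    m0      32       761   squad   12
add column params_m_minus_acc = t['params_m'] - t['acc']:
  model  epochs  params_m dataset  acc  params_m_minus_acc
0    m0      36       218   squad   12                 206
2    m0      32       761   squad   12                 749

749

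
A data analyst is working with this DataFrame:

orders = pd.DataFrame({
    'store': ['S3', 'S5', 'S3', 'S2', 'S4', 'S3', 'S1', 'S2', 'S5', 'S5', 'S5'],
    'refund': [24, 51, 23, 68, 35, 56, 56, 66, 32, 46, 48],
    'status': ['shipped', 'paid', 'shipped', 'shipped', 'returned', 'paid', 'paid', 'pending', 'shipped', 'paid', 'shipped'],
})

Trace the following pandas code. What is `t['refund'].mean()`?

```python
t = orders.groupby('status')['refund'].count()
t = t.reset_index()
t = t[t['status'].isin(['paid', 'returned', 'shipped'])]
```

3.33333333333

group by status, count of refund:
status
paid        4
pending     1
returned    1
shipped     5
Name: refund, dtype: int64
reset_index():
     status  refund
0      paid       4
1   pending       1
2  returned       1
3   shipped       5
filter rows where status in ['paid', 'returned', 'shipped']:
     status  refund
0      paid       4
2  returned       1
3   shipped       5
Then the mean of column 'refund': 3.33333333333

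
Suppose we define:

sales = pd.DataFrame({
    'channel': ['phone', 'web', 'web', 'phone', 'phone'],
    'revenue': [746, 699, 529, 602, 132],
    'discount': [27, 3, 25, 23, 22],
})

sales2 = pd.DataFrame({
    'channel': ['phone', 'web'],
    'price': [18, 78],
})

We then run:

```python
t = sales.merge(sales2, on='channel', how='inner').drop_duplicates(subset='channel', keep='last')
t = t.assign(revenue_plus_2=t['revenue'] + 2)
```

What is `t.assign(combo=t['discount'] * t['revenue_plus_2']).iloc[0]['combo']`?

13275

merge on 'channel' (how='inner') → 5 rows:
  channel  revenue  discount  price
0   phone      746        27     18
1     web      699         3     78
2     web      529        25     78
3   phone      602        23     18
4   phone      132        22     18
drop duplicate channel (keep=last):
  channel  revenue  discount  price
2     web      529        25     78
4   phone      132        22     18
add column revenue_plus_2 = t['revenue'] + 2:
  channel  revenue  discount  price  revenue_plus_2
2     web      529        25     78             531
4   phone      132        22     18             134
add column combo = t['discount'] * t['revenue_plus_2']:
  channel  revenue  discount  price  revenue_plus_2  combo
2     web      529        25     78             531  13275
4   phone      132        22     18             134   2948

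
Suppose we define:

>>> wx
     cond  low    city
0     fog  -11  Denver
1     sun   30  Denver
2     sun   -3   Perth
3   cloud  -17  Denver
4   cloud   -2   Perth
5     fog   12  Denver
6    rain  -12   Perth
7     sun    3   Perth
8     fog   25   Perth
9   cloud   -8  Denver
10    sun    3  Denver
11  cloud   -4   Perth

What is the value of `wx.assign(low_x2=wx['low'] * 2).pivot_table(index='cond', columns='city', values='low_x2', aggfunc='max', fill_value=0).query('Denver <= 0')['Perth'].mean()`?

-14.0

add column low_x2 = wx['low'] * 2:
     cond  low    city  low_x2
0     fog  -11  Denver     -22
1     sun   30  Denver      60
2     sun   -3   Perth      -6
3   cloud  -17  Denver     -34
4   cloud   -2   Perth      -4
5     fog   12  Denver      24
6    rain  -12   Perth     -24
7     sun    3   Perth       6
8     fog   25   Perth      50
9   cloud   -8  Denver     -16
10    sun    3  Denver       6
11  cloud   -4   Perth      -8
pivot: rows=cond, cols=city, max(low_x2):
city   Denver  Perth
cond                
cloud     -16     -4
fog        24     50
rain        0    -24
sun        60      6
filter rows where Denver <= 0:
city   Denver  Perth
cond                
cloud     -16     -4
rain        0    -24
Then the mean of column 'Perth': -14.0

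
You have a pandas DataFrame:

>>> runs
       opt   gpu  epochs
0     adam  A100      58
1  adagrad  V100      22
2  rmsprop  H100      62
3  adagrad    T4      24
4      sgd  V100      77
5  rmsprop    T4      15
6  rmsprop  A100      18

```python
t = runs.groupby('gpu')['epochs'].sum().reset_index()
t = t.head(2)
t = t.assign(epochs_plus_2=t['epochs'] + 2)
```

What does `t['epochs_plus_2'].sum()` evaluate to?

group by gpu, sum of epochs:
gpu
A100    76
H100    62
T4      39
V100    99
Name: epochs, dtype: int64
reset_index():
    gpu  epochs
0  A100      76
1  H100      62
2    T4      39
3  V100      99
take first 2 rows:
    gpu  epochs
0  A100      76
1  H100      62
add column epochs_plus_2 = t['epochs'] + 2:
    gpu  epochs  epochs_plus_2
0  A100      76             78
1  H100      62             64
Reading off the sum of column 'epochs_plus_2', we get 142.

142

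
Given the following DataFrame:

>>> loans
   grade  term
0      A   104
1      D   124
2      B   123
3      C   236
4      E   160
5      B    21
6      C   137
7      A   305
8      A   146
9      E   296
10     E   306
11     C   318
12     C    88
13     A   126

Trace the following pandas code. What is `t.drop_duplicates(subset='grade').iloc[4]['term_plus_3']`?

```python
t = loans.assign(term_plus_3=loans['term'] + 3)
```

163

add column term_plus_3 = loans['term'] + 3:
   grade  term  term_plus_3
0      A   104          107
1      D   124          127
2      B   123          126
3      C   236          239
4      E   160          163
5      B    21           24
6      C   137          140
7      A   305          308
8      A   146          149
9      E   296          299
10     E   306          309
11     C   318          321
12     C    88           91
13     A   126          129
drop duplicate grade (keep=first):
  grade  term  term_plus_3
0     A   104          107
1     D   124          127
2     B   123          126
3     C   236          239
4     E   160          163
Then the value at position 4, column 'term_plus_3': 163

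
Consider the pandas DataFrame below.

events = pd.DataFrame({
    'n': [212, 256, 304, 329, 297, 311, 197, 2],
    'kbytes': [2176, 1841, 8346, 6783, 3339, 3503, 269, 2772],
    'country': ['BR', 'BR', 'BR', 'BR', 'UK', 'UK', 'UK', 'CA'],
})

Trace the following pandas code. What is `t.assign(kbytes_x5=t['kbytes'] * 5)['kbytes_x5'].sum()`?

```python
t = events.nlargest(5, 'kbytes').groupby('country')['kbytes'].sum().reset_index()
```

123715

take 5 rows with largest kbytes:
     n  kbytes country
2  304    8346      BR
3  329    6783      BR
5  311    3503      UK
4  297    3339      UK
7    2    2772      CA
group by country, sum of kbytes:
country
BR    15129
CA     2772
UK     6842
Name: kbytes, dtype: int64
reset_index():
  country  kbytes
0      BR   15129
1      CA    2772
2      UK    6842
add column kbytes_x5 = t['kbytes'] * 5:
  country  kbytes  kbytes_x5
0      BR   15129      75645
1      CA    2772      13860
2      UK    6842      34210
Then the sum of column 'kbytes_x5': 123715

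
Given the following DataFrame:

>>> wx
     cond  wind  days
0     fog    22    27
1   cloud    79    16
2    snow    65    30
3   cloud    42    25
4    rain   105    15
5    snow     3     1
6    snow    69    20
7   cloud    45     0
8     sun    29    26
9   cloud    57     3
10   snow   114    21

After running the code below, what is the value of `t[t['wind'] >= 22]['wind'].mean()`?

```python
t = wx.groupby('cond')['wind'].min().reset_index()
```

49.5

group by cond, min of wind:
cond
cloud     42
fog       22
rain     105
snow       3
sun       29
Name: wind, dtype: int64
reset_index():
    cond  wind
0  cloud    42
1    fog    22
2   rain   105
3   snow     3
4    sun    29
filter rows where wind >= 22:
    cond  wind
0  cloud    42
1    fog    22
2   rain   105
4    sun    29
The mean of column 'wind' is 49.5.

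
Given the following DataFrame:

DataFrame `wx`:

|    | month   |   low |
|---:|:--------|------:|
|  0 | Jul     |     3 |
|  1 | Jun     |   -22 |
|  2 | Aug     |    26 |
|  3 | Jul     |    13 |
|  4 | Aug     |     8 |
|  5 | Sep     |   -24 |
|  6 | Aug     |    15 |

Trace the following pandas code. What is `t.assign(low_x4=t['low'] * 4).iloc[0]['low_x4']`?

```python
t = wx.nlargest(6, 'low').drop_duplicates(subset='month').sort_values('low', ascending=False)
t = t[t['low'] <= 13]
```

52

take 6 rows with largest low:
  month  low
2   Aug   26
6   Aug   15
3   Jul   13
4   Aug    8
0   Jul    3
1   Jun  -22
drop duplicate month (keep=first):
  month  low
2   Aug   26
3   Jul   13
1   Jun  -22
sort by low descending:
  month  low
2   Aug   26
3   Jul   13
1   Jun  -22
filter rows where low <= 13:
  month  low
3   Jul   13
1   Jun  -22
add column low_x4 = t['low'] * 4:
  month  low  low_x4
3   Jul   13      52
1   Jun  -22     -88
Taking the value at position 0, column 'low_x4' gives 52.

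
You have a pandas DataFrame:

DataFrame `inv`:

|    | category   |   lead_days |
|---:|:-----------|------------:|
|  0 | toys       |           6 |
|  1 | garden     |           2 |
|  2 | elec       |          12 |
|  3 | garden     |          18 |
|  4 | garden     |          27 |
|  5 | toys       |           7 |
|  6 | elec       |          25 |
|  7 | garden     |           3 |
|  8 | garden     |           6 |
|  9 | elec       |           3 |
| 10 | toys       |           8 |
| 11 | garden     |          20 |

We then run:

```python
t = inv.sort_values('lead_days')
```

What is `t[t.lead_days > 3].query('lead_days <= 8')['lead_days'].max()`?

sort by lead_days:
   category  lead_days
1    garden          2
7    garden          3
9      elec          3
0      toys          6
8    garden          6
5      toys          7
10     toys          8
2      elec         12
3    garden         18
11   garden         20
6      elec         25
4    garden         27
filter rows where lead_days > 3:
   category  lead_days
0      toys          6
8    garden          6
5      toys          7
10     toys          8
2      elec         12
3    garden         18
11   garden         20
6      elec         25
4    garden         27
filter rows where lead_days <= 8:
   category  lead_days
0      toys          6
8    garden          6
5      toys          7
10     toys          8
Then the max of column 'lead_days': 8

8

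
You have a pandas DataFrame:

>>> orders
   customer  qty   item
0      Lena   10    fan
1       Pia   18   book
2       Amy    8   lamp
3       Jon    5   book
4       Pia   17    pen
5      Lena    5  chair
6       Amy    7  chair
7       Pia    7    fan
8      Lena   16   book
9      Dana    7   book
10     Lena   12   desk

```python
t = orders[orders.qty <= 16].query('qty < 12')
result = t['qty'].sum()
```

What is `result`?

49

filter rows where qty <= 16:
   customer  qty   item
0      Lena   10    fan
2       Amy    8   lamp
3       Jon    5   book
5      Lena    5  chair
6       Amy    7  chair
7       Pia    7    fan
8      Lena   16   book
9      Dana    7   book
10     Lena   12   desk
filter rows where qty < 12:
  customer  qty   item
0     Lena   10    fan
2      Amy    8   lamp
3      Jon    5   book
5     Lena    5  chair
6      Amy    7  chair
7      Pia    7    fan
9     Dana    7   book
Reading off the sum of column 'qty', we get 49.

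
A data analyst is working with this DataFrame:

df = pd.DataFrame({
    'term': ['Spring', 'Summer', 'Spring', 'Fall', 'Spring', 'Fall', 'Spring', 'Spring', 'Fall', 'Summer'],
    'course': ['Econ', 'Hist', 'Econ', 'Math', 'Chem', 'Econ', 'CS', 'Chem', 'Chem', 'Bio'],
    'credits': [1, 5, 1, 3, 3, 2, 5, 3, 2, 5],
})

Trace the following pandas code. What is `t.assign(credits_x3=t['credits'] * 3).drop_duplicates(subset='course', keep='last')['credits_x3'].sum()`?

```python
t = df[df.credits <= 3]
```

21

filter rows where credits <= 3:
     term course  credits
0  Spring   Econ        1
2  Spring   Econ        1
3    Fall   Math        3
4  Spring   Chem        3
5    Fall   Econ        2
7  Spring   Chem        3
8    Fall   Chem        2
add column credits_x3 = t['credits'] * 3:
     term course  credits  credits_x3
0  Spring   Econ        1           3
2  Spring   Econ        1           3
3    Fall   Math        3           9
4  Spring   Chem        3           9
5    Fall   Econ        2           6
7  Spring   Chem        3           9
8    Fall   Chem        2           6
drop duplicate course (keep=last):
   term course  credits  credits_x3
3  Fall   Math        3           9
5  Fall   Econ        2           6
8  Fall   Chem        2           6
The sum of column 'credits_x3' is 21.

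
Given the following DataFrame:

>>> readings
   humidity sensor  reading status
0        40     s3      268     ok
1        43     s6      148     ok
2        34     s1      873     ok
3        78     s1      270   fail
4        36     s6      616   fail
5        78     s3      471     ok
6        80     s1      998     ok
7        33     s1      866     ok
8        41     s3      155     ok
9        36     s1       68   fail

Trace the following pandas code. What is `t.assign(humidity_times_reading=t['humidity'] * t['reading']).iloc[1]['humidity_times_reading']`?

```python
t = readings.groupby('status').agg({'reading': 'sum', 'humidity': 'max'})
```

group by status: sum(reading), max(humidity):
        reading  humidity
status                   
fail        954        78
ok         3779        80
add column humidity_times_reading = t['humidity'] * t['reading']:
        reading  humidity  humidity_times_reading
status                                           
fail        954        78                   74412
ok         3779        80                  302320
Finally, value at position 1, column 'humidity_times_reading' = 302320.

302320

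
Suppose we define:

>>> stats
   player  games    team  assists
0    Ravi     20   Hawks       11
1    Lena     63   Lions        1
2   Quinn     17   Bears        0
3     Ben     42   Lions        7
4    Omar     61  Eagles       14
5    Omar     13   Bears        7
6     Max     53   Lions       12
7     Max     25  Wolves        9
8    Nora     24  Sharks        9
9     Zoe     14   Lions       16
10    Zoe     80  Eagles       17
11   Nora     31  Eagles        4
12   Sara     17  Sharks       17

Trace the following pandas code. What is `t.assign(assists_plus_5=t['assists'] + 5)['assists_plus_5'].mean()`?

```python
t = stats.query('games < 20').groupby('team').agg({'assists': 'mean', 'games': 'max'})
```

17.1666666667

filter rows where games < 20:
   player  games    team  assists
2   Quinn     17   Bears        0
5    Omar     13   Bears        7
9     Zoe     14   Lions       16
12   Sara     17  Sharks       17
group by team: mean(assists), max(games):
        assists  games
team                  
Bears       3.5     17
Lions      16.0     14
Sharks     17.0     17
add column assists_plus_5 = t['assists'] + 5:
        assists  games  assists_plus_5
team                                  
Bears       3.5     17             8.5
Lions      16.0     14            21.0
Sharks     17.0     17            22.0
So mean() = 17.1666666667.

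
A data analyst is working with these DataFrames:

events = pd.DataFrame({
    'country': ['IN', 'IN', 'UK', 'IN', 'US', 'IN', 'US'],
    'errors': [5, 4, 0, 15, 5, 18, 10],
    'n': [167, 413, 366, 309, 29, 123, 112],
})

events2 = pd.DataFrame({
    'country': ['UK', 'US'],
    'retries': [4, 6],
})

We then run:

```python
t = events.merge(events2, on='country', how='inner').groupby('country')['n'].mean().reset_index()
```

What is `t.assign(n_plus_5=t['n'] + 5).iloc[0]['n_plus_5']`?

371.0

merge on 'country' (how='inner') → 3 rows:
  country  errors    n  retries
0      UK       0  366        4
1      US       5   29        6
2      US      10  112        6
group by country, mean of n:
country
UK    366.0
US     70.5
Name: n, dtype: float64
reset_index():
  country      n
0      UK  366.0
1      US   70.5
add column n_plus_5 = t['n'] + 5:
  country      n  n_plus_5
0      UK  366.0     371.0
1      US   70.5      75.5
The value at position 0, column 'n_plus_5' is 371.0.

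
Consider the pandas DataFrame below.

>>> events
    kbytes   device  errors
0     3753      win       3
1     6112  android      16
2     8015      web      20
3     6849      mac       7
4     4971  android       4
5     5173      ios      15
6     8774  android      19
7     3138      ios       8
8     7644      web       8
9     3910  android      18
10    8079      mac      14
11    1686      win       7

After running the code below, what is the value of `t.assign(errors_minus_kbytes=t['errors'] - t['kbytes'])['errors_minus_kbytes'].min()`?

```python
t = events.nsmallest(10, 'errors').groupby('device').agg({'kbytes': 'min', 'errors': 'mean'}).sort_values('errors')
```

-7636.0

take 10 rows with smallest errors:
    kbytes   device  errors
0     3753      win       3
4     4971  android       4
3     6849      mac       7
11    1686      win       7
7     3138      ios       8
8     7644      web       8
10    8079      mac      14
5     5173      ios      15
1     6112  android      16
9     3910  android      18
group by device: min(kbytes), mean(errors):
         kbytes     errors
device                    
android    3910  12.666667
ios        3138  11.500000
mac        6849  10.500000
web        7644   8.000000
win        1686   5.000000
sort by errors:
         kbytes     errors
device                    
win        1686   5.000000
web        7644   8.000000
mac        6849  10.500000
ios        3138  11.500000
android    3910  12.666667
add column errors_minus_kbytes = t['errors'] - t['kbytes']:
         kbytes     errors  errors_minus_kbytes
device                                         
win        1686   5.000000         -1681.000000
web        7644   8.000000         -7636.000000
mac        6849  10.500000         -6838.500000
ios        3138  11.500000         -3126.500000
android    3910  12.666667         -3897.333333
min of column 'errors_minus_kbytes' → -7636.0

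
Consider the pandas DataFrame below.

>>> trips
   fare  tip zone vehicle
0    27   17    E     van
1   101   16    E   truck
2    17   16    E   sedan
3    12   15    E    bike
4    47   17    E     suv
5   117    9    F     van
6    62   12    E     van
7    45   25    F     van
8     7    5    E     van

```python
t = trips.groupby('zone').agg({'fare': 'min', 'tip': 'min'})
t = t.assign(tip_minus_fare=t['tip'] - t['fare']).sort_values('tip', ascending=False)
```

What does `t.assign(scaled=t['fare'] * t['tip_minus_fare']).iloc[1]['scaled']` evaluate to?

group by zone: min(fare), min(tip):
      fare  tip
zone           
E        7    5
F       45    9
add column tip_minus_fare = t['tip'] - t['fare']:
      fare  tip  tip_minus_fare
zone                           
E        7    5              -2
F       45    9             -36
sort by tip descending:
      fare  tip  tip_minus_fare
zone                           
F       45    9             -36
E        7    5              -2
add column scaled = t['fare'] * t['tip_minus_fare']:
      fare  tip  tip_minus_fare  scaled
zone                                   
F       45    9             -36   -1620
E        7    5              -2     -14

-14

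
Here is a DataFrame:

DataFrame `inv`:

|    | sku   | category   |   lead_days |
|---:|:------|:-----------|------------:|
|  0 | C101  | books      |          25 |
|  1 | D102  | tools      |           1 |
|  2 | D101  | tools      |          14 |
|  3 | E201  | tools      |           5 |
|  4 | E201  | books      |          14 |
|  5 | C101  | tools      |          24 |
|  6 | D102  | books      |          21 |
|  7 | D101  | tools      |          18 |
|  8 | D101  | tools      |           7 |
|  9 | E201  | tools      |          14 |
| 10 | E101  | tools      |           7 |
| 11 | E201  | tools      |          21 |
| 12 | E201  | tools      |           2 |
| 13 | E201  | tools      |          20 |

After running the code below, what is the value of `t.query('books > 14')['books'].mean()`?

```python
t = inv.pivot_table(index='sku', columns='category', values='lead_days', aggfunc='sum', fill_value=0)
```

23.0

pivot: rows=sku, cols=category, sum(lead_days):
category  books  tools
sku                   
C101         25     24
D101          0     39
D102         21      1
E101          0      7
E201         14     62
filter rows where books > 14:
category  books  tools
sku                   
C101         25     24
D102         21      1
The mean of column 'books' is 23.0.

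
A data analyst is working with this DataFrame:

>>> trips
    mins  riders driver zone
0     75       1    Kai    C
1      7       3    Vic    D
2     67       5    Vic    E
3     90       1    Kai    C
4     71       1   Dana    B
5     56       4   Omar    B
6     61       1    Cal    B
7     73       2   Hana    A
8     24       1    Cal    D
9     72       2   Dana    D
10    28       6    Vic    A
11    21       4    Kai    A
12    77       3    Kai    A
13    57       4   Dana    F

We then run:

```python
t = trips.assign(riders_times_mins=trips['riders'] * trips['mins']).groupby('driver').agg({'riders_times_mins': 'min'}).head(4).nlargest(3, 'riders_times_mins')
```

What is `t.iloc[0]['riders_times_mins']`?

146

add column riders_times_mins = trips['riders'] * trips['mins']:
    mins  riders driver zone  riders_times_mins
0     75       1    Kai    C                 75
1      7       3    Vic    D                 21
2     67       5    Vic    E                335
3     90       1    Kai    C                 90
4     71       1   Dana    B                 71
5     56       4   Omar    B                224
6     61       1    Cal    B                 61
7     73       2   Hana    A                146
8     24       1    Cal    D                 24
9     72       2   Dana    D                144
10    28       6    Vic    A                168
11    21       4    Kai    A                 84
12    77       3    Kai    A                231
13    57       4   Dana    F                228
group by driver, min of riders_times_mins:
        riders_times_mins
driver                   
Cal                    24
Dana                   71
Hana                  146
Kai                    75
Omar                  224
Vic                    21
take first 4 rows:
        riders_times_mins
driver                   
Cal                    24
Dana                   71
Hana                  146
Kai                    75
take 3 rows with largest riders_times_mins:
        riders_times_mins
driver                   
Hana                  146
Kai                    75
Dana                   71
Taking the value at position 0, column 'riders_times_mins' gives 146.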